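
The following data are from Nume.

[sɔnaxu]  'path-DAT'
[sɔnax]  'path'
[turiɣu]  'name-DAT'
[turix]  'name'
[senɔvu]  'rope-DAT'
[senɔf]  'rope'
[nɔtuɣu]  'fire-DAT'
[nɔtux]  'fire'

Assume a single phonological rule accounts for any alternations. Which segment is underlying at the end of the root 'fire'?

/ɣ/

'fire' shows [ɣ] ~ [x] at the end of the stem ([nɔtuɣu] vs [nɔtux]).
But 'path' keeps [x] in both environments ([sɔnaxu], [sɔnax]), so there is no rule changing /x/ to [ɣ] before the DAT suffix.
Therefore /ɣ/ is basic and [x] is derived by word-final obstruent devoicing (voiced obstruents become voiceless word-finally).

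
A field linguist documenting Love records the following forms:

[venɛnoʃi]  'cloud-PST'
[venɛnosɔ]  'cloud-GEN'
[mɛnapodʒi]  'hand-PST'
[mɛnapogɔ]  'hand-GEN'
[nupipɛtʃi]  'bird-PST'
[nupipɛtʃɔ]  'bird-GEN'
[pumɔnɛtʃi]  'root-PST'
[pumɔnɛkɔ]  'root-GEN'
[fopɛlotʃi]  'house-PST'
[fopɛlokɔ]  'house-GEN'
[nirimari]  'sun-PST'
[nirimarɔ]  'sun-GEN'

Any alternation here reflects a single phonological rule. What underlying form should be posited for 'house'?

The stem for 'house' ends in [tʃ] in [fopɛlotʃi] but [k] in [fopɛlokɔ].
But 'bird' keeps [tʃ] in both environments ([nupipɛtʃi], [nupipɛtʃɔ]), so there is no rule changing /tʃ/ to [k] before the GEN suffix.
So /k/ is underlying, and a rule of palatalization before a front vowel — /k/, /g/ and /s/ become palato-alveolar [tʃ], [dʒ] and [ʃ] before a front vowel — gives [tʃ].
So 'house' = /fopɛlok/.

/fopɛlok/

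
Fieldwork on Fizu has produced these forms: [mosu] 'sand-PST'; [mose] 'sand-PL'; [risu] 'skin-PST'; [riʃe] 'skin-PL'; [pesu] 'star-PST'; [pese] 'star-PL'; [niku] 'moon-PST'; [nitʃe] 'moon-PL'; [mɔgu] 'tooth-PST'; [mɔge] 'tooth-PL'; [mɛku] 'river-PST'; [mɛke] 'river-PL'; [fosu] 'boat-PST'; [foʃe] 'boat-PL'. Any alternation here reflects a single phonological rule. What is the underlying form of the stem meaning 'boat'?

The root 'boat' surfaces as [fosu] and [foʃe], with a stem-final [s] ~ [ʃ] alternation.
If /s/ were underlying and a rule turned it into [ʃ] before the PL suffix, 'sand' would also alternate; but it has [s] in both [mosu] and [mose].
Therefore /ʃ/ is basic and [s] is derived by depalatalization (palato-alveolar /tʃ/ and /ʃ/ become [k] and [s] when no front vowel follows).
So 'boat' = /foʃ/.

/foʃ/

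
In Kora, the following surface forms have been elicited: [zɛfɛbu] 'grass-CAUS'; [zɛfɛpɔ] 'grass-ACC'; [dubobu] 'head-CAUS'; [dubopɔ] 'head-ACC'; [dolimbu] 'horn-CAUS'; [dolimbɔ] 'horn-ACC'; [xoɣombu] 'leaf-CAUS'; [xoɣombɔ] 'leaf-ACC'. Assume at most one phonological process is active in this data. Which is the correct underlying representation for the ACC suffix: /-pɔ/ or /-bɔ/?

/-pɔ/

The ACC morpheme has two allomorphs, [-bɔ] and [-pɔ].
The CAUS suffix, which begins with [b], is invariant after every stem; so [b] is not altered by any rule here.
The ACC suffix is therefore /-pɔ/ underlyingly, with post-nasal voicing: voiceless stops become voiced after a nasal.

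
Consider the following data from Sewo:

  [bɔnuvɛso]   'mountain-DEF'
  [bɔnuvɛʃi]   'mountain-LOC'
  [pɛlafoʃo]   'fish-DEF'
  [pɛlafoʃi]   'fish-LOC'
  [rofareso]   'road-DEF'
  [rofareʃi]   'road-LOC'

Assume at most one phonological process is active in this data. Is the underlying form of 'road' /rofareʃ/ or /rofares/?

In [rofareso] and [rofareʃi] the final segment of 'road' alternates: [s] ~ [ʃ].
The stem 'fish' ([pɛlafoʃo], [pɛlafoʃi]) shows [ʃ] unchanged in both environments, so [ʃ] cannot be basic with [s] derived before the DEF suffix.
The underlying segment must be /s/; /s/ becomes palato-alveolar [ʃ] before a front vowel, yielding [ʃ] there.

/rofares/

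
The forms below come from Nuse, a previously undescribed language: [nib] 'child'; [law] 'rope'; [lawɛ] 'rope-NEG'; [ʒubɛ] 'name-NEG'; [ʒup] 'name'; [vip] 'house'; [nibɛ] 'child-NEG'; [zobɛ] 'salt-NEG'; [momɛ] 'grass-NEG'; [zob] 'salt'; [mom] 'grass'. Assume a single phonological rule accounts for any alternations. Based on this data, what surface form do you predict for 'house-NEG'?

[vibɛ]

The root 'name' surfaces as [ʒup] and [ʒubɛ], with a stem-final [p] ~ [b] alternation.
The stem 'child' ([nib], [nibɛ]) shows [b] unchanged in both environments, so [b] cannot be basic with [p] derived in isolation.
So /p/ is underlying, and a rule of intervocalic voicing — voiceless stops become voiced between vowels — gives [b].
The one attested form of 'house', [vip], shows underlying /vip/. Applying the same rule between vowels gives [vibɛ].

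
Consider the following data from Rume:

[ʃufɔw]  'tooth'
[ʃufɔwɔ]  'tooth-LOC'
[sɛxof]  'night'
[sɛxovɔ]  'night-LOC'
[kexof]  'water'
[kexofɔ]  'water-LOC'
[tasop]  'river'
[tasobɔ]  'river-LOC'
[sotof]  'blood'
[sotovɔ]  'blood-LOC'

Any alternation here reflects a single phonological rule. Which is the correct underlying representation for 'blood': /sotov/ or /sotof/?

'blood' shows [f] ~ [v] at the end of the stem ([sotof] vs [sotovɔ]).
The stem 'water' ([kexof], [kexofɔ]) shows [f] unchanged in both environments, so [f] cannot be basic with [v] derived before the LOC suffix.
So /v/ is underlying, and a rule of word-final obstruent devoicing — voiced obstruents become voiceless word-finally — gives [f].

/sotov/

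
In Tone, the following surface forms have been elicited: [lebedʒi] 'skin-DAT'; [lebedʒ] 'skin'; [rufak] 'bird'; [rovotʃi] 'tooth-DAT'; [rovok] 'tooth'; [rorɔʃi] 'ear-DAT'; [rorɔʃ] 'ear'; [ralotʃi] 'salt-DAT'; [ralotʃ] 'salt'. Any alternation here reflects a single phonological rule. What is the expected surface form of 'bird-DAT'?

The root 'tooth' surfaces as [rovotʃi] and [rovok], with a stem-final [tʃ] ~ [k] alternation.
If /tʃ/ were underlying and a rule turned it into [k] in isolation, 'salt' would also alternate; but it has [tʃ] in both [ralotʃi] and [ralotʃ].
So /k/ is underlying, and a rule of palatalization before a front vowel — /k/ becomes palato-alveolar [tʃ] before a front vowel — gives [tʃ].
From [rufak] the stem 'bird' is /rufak/; before a front vowel this yields [rufatʃi].

[rufatʃi]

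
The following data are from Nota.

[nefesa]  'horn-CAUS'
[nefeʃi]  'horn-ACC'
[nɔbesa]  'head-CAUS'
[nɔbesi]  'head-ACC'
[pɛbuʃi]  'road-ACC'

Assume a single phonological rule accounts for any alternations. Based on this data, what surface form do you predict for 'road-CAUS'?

'horn' shows [s] ~ [ʃ] at the end of the stem ([nefesa] vs [nefeʃi]).
If /s/ were underlying and a rule turned it into [ʃ] before the ACC suffix, 'head' would also alternate; but it has [s] in both [nɔbesa] and [nɔbesi].
The underlying segment must be /ʃ/; palato-alveolar /ʃ/ becomes [s] when no front vowel follows, yielding [s] there.
From [pɛbuʃi] the stem 'road' is /pɛbuʃ/; when no front vowel follows this yields [pɛbusa].

[pɛbusa]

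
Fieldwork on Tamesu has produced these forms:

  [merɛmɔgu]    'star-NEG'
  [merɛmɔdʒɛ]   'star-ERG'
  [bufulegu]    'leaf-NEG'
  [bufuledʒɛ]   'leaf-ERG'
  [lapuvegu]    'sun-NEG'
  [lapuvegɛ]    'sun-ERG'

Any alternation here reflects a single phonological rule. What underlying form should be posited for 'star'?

/merɛmɔdʒ/

The root 'star' surfaces as [merɛmɔgu] and [merɛmɔdʒɛ], with a stem-final [g] ~ [dʒ] alternation.
If /g/ were underlying and a rule turned it into [dʒ] before the ERG suffix, 'sun' would also alternate; but it has [g] in both [lapuvegu] and [lapuvegɛ].
Therefore /dʒ/ is basic and [g] is derived by depalatalization (palato-alveolar /dʒ/ becomes [g] when no front vowel follows).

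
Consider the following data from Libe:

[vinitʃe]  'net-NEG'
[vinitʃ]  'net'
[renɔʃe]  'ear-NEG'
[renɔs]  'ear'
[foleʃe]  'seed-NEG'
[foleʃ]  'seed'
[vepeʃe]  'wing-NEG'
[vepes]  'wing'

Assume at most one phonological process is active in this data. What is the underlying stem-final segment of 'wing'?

/s/

'wing' shows [ʃ] ~ [s] at the end of the stem ([vepeʃe] vs [vepes]).
Compare 'seed', with invariant [ʃ] in [foleʃe] and [foleʃ]: an analysis with underlying /ʃ/ and a rule producing [s] in isolation would wrongly predict alternation here too.
The alternation reflects palatalization before a front vowel: /s/ becomes palato-alveolar [ʃ] before a front vowel. /s/ is underlying.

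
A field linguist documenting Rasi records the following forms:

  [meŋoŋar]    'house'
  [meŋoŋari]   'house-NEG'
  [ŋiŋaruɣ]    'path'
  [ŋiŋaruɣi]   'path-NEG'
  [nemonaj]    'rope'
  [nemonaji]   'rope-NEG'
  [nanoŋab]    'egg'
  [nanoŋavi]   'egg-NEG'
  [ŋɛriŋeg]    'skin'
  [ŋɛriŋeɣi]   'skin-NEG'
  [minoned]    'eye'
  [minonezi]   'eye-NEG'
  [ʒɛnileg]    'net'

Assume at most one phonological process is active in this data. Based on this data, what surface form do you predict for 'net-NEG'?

'skin' shows [g] ~ [ɣ] at the end of the stem ([ŋɛriŋeg] vs [ŋɛriŋeɣi]).
Compare 'path', with invariant [ɣ] in [ŋiŋaruɣ] and [ŋiŋaruɣi]: an analysis with underlying /ɣ/ and a rule producing [g] in isolation would wrongly predict alternation here too.
Therefore /g/ is basic and [ɣ] is derived by intervocalic spirantization (voiced stops become fricatives between vowels).
From [ʒɛnileg] the stem 'net' is /ʒɛnileg/; between vowels this yields [ʒɛnileɣi].

[ʒɛnileɣi]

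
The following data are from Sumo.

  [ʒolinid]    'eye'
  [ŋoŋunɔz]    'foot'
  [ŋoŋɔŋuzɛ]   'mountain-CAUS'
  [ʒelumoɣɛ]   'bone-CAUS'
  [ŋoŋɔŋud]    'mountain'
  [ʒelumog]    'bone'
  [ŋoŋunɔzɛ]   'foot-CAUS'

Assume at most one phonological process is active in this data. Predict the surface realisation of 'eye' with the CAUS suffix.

In [ŋoŋɔŋuzɛ] and [ŋoŋɔŋud] the final segment of 'mountain' alternates: [z] ~ [d].
Compare 'foot', with invariant [z] in [ŋoŋunɔzɛ] and [ŋoŋunɔz]: an analysis with underlying /z/ and a rule producing [d] in isolation would wrongly predict alternation here too.
So /d/ is underlying, and a rule of intervocalic spirantization — voiced stops become fricatives between vowels — gives [z].
The one attested form of 'eye', [ʒolinid], shows underlying /ʒolinid/. Applying the same rule between vowels gives [ʒolinizɛ].

[ʒolinizɛ]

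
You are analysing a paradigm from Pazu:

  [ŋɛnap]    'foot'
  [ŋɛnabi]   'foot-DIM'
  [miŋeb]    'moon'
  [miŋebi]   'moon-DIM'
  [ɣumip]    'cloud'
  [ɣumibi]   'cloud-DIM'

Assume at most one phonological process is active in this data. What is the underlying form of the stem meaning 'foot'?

The stem for 'foot' ends in [p] in [ŋɛnap] but [b] in [ŋɛnabi].
If /b/ were underlying and a rule turned it into [p] in isolation, 'moon' would also alternate; but it has [b] in both [miŋeb] and [miŋebi].
The alternation reflects intervocalic voicing: voiceless stops become voiced between vowels. /p/ is underlying.

/ŋɛnap/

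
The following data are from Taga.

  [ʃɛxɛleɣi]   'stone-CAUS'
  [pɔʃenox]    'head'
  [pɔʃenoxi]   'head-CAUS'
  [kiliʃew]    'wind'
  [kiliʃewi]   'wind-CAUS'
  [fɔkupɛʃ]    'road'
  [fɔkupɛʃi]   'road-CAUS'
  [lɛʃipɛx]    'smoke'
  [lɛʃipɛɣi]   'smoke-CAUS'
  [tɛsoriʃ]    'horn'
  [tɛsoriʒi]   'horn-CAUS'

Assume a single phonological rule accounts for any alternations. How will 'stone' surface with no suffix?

[ʃɛxɛlex]

The stem for 'smoke' ends in [x] in [lɛʃipɛx] but [ɣ] in [lɛʃipɛɣi].
But 'head' keeps [x] in both environments ([pɔʃenox], [pɔʃenoxi]), so there is no rule changing /x/ to [ɣ] before the CAUS suffix.
So /ɣ/ is underlying, and a rule of word-final obstruent devoicing — voiced obstruents become voiceless word-finally — gives [x].
From [ʃɛxɛleɣi] the stem 'stone' is /ʃɛxɛleɣ/; word-finally this yields [ʃɛxɛlex].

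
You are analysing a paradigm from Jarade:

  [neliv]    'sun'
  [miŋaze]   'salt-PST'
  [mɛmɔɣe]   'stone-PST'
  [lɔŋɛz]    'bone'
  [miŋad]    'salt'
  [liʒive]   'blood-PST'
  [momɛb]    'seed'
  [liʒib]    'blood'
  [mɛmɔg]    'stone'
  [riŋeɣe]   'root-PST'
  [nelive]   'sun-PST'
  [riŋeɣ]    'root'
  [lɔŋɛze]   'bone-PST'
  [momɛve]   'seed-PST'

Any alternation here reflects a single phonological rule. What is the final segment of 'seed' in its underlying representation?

In [momɛb] and [momɛve] the final segment of 'seed' alternates: [b] ~ [v].
If /v/ were underlying and a rule turned it into [b] in isolation, 'sun' would also alternate; but it has [v] in both [neliv] and [nelive].
The underlying segment must be /b/; voiced stops become fricatives between vowels, yielding [v] there.

/b/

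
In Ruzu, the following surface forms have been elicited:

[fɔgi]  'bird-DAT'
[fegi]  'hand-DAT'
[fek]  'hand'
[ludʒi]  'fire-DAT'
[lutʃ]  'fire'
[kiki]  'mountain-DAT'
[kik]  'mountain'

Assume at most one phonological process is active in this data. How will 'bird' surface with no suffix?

[fɔk]

In [fegi] and [fek] the final segment of 'hand' alternates: [g] ~ [k].
But 'mountain' keeps [k] in both environments ([kiki], [kik]), so there is no rule changing /k/ to [g] before the DAT suffix.
The underlying segment must be /g/; voiced obstruents become voiceless word-finally, yielding [k] there.
From [fɔgi] the stem 'bird' is /fɔg/; word-finally this yields [fɔk].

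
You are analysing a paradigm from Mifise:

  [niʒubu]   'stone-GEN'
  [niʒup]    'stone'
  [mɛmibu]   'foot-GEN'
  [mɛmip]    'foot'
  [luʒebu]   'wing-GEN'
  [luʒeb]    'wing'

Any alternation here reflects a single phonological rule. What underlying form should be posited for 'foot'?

/mɛmip/

'foot' shows [b] ~ [p] at the end of the stem ([mɛmibu] vs [mɛmip]).
But 'wing' keeps [b] in both environments ([luʒebu], [luʒeb]), so there is no rule changing /b/ to [p] in isolation.
Therefore /p/ is basic and [b] is derived by intervocalic voicing (voiceless stops become voiced between vowels).
Hence 'foot' is /mɛmip/ underlyingly.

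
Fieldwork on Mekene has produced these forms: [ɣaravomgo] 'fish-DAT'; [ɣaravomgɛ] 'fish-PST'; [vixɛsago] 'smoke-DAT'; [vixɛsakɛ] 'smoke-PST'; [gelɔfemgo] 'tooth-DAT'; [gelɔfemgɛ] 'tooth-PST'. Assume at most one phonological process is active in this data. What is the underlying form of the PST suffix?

The PST suffix surfaces as [-gɛ] and [-kɛ], depending on the final segment of the stem.
The DAT suffix, which begins with [g], is invariant after every stem; so [g] is not altered by any rule here.
The PST suffix is therefore /-kɛ/ underlyingly, with post-nasal voicing: voiceless stops become voiced after a nasal.

/-kɛ/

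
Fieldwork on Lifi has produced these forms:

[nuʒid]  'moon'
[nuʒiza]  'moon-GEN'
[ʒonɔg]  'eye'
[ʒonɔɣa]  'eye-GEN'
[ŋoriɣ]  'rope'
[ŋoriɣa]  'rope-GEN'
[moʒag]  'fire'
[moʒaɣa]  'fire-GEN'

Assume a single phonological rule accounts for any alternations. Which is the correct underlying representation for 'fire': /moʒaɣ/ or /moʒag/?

/moʒag/

'fire' shows [g] ~ [ɣ] at the end of the stem ([moʒag] vs [moʒaɣa]).
Compare 'rope', with invariant [ɣ] in [ŋoriɣ] and [ŋoriɣa]: an analysis with underlying /ɣ/ and a rule producing [g] in isolation would wrongly predict alternation here too.
The alternation reflects intervocalic spirantization: voiced stops become fricatives between vowels. /g/ is underlying.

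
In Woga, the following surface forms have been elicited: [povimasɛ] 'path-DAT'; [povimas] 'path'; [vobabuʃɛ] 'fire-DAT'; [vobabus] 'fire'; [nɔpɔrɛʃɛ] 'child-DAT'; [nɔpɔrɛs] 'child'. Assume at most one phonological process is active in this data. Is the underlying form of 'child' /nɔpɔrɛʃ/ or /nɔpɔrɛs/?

/nɔpɔrɛʃ/

'child' shows [ʃ] ~ [s] at the end of the stem ([nɔpɔrɛʃɛ] vs [nɔpɔrɛs]).
But 'path' keeps [s] in both environments ([povimasɛ], [povimas]), so there is no rule changing /s/ to [ʃ] before the DAT suffix.
Therefore /ʃ/ is basic and [s] is derived by depalatalization (palato-alveolar /ʃ/ becomes [s] when no front vowel follows).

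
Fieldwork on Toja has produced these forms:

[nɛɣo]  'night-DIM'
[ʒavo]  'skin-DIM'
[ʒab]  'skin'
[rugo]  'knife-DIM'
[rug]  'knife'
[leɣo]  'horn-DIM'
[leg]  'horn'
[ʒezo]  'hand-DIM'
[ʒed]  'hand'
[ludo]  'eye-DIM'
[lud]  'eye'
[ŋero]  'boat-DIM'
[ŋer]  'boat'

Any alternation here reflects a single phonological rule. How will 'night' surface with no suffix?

'horn' shows [ɣ] ~ [g] at the end of the stem ([leɣo] vs [leg]).
The stem 'knife' ([rugo], [rug]) shows [g] unchanged in both environments, so [g] cannot be basic with [ɣ] derived before the DIM suffix.
Therefore /ɣ/ is basic and [g] is derived by word-final hardening (voiced fricatives become stops word-finally).
From [nɛɣo] the stem 'night' is /nɛɣ/; word-finally this yields [nɛg].

[nɛg]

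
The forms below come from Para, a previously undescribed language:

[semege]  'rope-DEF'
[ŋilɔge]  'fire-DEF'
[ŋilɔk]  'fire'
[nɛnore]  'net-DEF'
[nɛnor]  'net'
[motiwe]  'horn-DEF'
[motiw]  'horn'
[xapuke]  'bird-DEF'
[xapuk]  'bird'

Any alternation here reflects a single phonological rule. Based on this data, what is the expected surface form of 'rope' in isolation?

In [ŋilɔge] and [ŋilɔk] the final segment of 'fire' alternates: [g] ~ [k].
If /k/ were underlying and a rule turned it into [g] before the DEF suffix, 'bird' would also alternate; but it has [k] in both [xapuke] and [xapuk].
So /g/ is underlying, and a rule of word-final obstruent devoicing — voiced obstruents become voiceless word-finally — gives [k].
The one attested form of 'rope', [semege], shows underlying /semeg/. Applying the same rule word-finally gives [semek].

[semek]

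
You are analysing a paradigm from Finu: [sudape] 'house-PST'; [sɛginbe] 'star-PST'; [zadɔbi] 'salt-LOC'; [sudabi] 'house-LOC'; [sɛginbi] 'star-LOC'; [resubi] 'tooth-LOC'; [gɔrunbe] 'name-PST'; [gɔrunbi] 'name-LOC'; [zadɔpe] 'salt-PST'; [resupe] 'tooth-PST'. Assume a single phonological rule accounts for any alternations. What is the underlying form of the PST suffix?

The PST morpheme has two allomorphs, [-be] and [-pe].
The LOC suffix, which begins with [b], is invariant after every stem; so [b] is not altered by any rule here.
So the underlying form is /-pe/, and voiceless stops become voiced after a nasal.

/-pe/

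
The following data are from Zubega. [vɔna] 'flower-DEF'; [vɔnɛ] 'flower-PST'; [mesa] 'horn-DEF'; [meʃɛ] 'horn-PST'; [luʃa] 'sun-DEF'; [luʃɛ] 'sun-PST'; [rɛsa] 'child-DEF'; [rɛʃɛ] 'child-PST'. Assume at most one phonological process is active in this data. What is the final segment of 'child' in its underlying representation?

'child' shows [s] ~ [ʃ] at the end of the stem ([rɛsa] vs [rɛʃɛ]).
The stem 'sun' ([luʃa], [luʃɛ]) shows [ʃ] unchanged in both environments, so [ʃ] cannot be basic with [s] derived before the DEF suffix.
The underlying segment must be /s/; /s/ becomes palato-alveolar [ʃ] before a front vowel, yielding [ʃ] there.

/s/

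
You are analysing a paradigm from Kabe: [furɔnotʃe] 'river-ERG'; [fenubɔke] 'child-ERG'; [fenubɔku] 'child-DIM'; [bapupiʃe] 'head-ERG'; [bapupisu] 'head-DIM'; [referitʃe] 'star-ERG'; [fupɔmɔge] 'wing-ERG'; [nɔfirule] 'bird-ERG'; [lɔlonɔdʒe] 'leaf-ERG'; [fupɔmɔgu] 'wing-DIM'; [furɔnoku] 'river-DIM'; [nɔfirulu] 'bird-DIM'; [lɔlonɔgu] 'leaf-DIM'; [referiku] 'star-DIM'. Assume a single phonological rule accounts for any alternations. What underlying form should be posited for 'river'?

In [furɔnotʃe] and [furɔnoku] the final segment of 'river' alternates: [tʃ] ~ [k].
If /k/ were underlying and a rule turned it into [tʃ] before the ERG suffix, 'child' would also alternate; but it has [k] in both [fenubɔke] and [fenubɔku].
Therefore /tʃ/ is basic and [k] is derived by depalatalization (palato-alveolar /tʃ/, /dʒ/ and /ʃ/ become [k], [g] and [s] when no front vowel follows).

/furɔnotʃ/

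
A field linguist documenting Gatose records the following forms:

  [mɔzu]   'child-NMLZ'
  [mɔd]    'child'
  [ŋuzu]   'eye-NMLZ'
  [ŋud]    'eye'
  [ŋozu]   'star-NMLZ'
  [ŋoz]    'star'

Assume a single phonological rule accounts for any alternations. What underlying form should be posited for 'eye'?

'eye' shows [z] ~ [d] at the end of the stem ([ŋuzu] vs [ŋud]).
The stem 'star' ([ŋozu], [ŋoz]) shows [z] unchanged in both environments, so [z] cannot be basic with [d] derived in isolation.
The underlying segment must be /d/; voiced stops become fricatives between vowels, yielding [z] there.
So 'eye' = /ŋud/.

/ŋud/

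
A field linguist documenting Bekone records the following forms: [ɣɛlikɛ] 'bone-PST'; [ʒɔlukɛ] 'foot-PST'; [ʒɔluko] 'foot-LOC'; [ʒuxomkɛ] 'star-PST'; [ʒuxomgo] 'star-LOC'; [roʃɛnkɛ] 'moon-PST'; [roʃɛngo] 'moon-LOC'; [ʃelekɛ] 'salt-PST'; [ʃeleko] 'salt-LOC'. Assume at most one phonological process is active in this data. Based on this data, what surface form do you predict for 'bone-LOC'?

The LOC morpheme has two allomorphs, [-go] and [-ko].
By contrast the PST suffix keeps its initial [k] throughout — that segment must be underlying.
So the underlying form is /-go/, and voiced stops become voiceless after a vowel.
After 'bone', which ends in a vowel, the suffix surfaces as [-ko], giving [ɣɛliko].

[ɣɛliko]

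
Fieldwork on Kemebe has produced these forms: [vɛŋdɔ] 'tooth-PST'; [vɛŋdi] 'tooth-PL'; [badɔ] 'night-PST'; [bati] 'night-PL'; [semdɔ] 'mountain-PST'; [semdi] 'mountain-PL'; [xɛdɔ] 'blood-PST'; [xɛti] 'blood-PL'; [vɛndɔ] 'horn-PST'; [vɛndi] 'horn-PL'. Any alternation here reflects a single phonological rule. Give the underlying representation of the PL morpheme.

/-ti/

The PL suffix surfaces as [-di] and [-ti], depending on the final segment of the stem.
By contrast the PST suffix keeps its initial [d] throughout — that segment must be underlying.
So the underlying form is /-ti/, and voiceless stops become voiced after a nasal.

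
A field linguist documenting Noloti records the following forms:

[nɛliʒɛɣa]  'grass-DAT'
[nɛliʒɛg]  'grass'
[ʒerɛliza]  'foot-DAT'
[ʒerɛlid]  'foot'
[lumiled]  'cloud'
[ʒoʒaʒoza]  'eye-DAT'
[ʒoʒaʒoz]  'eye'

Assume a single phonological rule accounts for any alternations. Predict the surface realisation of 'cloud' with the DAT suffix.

In [ʒerɛliza] and [ʒerɛlid] the final segment of 'foot' alternates: [z] ~ [d].
The stem 'eye' ([ʒoʒaʒoza], [ʒoʒaʒoz]) shows [z] unchanged in both environments, so [z] cannot be basic with [d] derived in isolation.
Therefore /d/ is basic and [z] is derived by intervocalic spirantization (voiced stops become fricatives between vowels).
From [lumiled] the stem 'cloud' is /lumiled/; between vowels this yields [lumileza].

[lumileza]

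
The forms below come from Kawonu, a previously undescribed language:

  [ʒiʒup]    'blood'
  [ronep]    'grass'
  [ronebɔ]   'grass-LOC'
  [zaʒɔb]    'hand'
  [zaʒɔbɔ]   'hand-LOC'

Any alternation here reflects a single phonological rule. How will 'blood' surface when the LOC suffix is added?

'grass' shows [p] ~ [b] at the end of the stem ([ronep] vs [ronebɔ]).
Compare 'hand', with invariant [b] in [zaʒɔb] and [zaʒɔbɔ]: an analysis with underlying /b/ and a rule producing [p] in isolation would wrongly predict alternation here too.
The alternation reflects intervocalic voicing: voiceless stops become voiced between vowels. /p/ is underlying.
From [ʒiʒup] the stem 'blood' is /ʒiʒup/; between vowels this yields [ʒiʒubɔ].

[ʒiʒubɔ]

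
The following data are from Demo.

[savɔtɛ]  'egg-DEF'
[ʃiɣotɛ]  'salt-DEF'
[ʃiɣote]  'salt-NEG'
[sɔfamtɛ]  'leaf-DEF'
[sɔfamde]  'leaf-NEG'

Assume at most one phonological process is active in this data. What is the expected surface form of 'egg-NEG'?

The NEG suffix surfaces as [-de] and [-te], depending on the final segment of the stem.
By contrast the DEF suffix keeps its initial [t] throughout — that segment must be underlying.
So the underlying form is /-de/, and voiced stops become voiceless after a vowel.
After 'egg', which ends in a vowel, the suffix surfaces as [-te], giving [savɔte].

[savɔte]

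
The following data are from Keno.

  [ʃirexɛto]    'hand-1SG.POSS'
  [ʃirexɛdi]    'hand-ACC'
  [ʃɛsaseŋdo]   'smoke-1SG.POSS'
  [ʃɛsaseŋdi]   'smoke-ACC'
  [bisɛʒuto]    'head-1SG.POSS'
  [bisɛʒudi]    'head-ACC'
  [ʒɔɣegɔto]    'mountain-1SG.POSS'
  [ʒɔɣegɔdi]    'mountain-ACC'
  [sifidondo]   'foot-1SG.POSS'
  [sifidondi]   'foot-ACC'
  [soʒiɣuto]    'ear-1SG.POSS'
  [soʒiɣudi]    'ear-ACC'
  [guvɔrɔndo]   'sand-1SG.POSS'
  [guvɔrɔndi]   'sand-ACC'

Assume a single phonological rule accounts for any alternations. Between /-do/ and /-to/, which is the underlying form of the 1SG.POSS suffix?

/-to/

The 1SG.POSS suffix surfaces as [-do] and [-to], depending on the final segment of the stem.
The ACC suffix, which begins with [d], is invariant after every stem; so [d] is not altered by any rule here.
So the underlying form is /-to/, and voiceless stops become voiced after a nasal.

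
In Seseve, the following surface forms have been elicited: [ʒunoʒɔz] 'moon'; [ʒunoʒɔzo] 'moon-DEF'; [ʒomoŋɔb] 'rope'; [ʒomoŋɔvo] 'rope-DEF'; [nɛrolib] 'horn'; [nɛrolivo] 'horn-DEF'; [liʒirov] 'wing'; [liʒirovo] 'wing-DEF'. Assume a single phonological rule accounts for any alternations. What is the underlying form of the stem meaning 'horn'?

In [nɛrolib] and [nɛrolivo] the final segment of 'horn' alternates: [b] ~ [v].
But 'wing' keeps [v] in both environments ([liʒirov], [liʒirovo]), so there is no rule changing /v/ to [b] in isolation.
Therefore /b/ is basic and [v] is derived by intervocalic spirantization (voiced stops become fricatives between vowels).
So 'horn' = /nɛrolib/.

/nɛrolib/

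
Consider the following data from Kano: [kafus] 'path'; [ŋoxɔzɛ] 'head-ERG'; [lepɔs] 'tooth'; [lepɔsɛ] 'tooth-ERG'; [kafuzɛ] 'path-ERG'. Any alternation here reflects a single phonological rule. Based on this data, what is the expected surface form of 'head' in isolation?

[ŋoxɔs]

'path' shows [s] ~ [z] at the end of the stem ([kafus] vs [kafuzɛ]).
The stem 'tooth' ([lepɔs], [lepɔsɛ]) shows [s] unchanged in both environments, so [s] cannot be basic with [z] derived before the ERG suffix.
So /z/ is underlying, and a rule of word-final obstruent devoicing — voiced obstruents become voiceless word-finally — gives [s].
From [ŋoxɔzɛ] the stem 'head' is /ŋoxɔz/; word-finally this yields [ŋoxɔs].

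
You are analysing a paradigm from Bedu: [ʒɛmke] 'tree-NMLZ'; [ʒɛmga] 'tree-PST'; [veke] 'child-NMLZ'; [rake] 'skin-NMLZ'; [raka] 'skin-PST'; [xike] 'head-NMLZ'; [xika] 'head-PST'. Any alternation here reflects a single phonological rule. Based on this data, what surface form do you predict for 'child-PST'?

[veka]

The PST suffix surfaces as [-ga] and [-ka], depending on the final segment of the stem.
The NMLZ suffix, which begins with [k], is invariant after every stem; so [k] is not altered by any rule here.
The PST suffix is therefore /-ga/ underlyingly, with post-vocalic devoicing: voiced stops become voiceless after a vowel.
After 'child', which ends in a vowel, the suffix surfaces as [-ka], giving [veka].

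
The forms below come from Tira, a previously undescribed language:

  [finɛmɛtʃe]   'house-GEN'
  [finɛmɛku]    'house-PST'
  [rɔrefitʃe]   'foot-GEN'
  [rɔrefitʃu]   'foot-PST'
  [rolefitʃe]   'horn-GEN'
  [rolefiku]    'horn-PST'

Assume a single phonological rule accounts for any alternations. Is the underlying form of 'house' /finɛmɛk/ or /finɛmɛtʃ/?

'house' shows [tʃ] ~ [k] at the end of the stem ([finɛmɛtʃe] vs [finɛmɛku]).
But 'foot' keeps [tʃ] in both environments ([rɔrefitʃe], [rɔrefitʃu]), so there is no rule changing /tʃ/ to [k] before the PST suffix.
So /k/ is underlying, and a rule of palatalization before a front vowel — /k/ becomes palato-alveolar [tʃ] before a front vowel — gives [tʃ].

/finɛmɛk/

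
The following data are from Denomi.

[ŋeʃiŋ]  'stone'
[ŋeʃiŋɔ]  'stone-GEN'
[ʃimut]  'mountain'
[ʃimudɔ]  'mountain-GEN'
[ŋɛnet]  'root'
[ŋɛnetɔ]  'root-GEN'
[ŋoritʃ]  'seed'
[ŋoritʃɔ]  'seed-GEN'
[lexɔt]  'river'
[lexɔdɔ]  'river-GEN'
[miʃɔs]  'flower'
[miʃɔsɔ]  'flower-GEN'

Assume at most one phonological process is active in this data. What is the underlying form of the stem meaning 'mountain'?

/ʃimud/

The stem for 'mountain' ends in [t] in [ʃimut] but [d] in [ʃimudɔ].
The stem 'root' ([ŋɛnet], [ŋɛnetɔ]) shows [t] unchanged in both environments, so [t] cannot be basic with [d] derived before the GEN suffix.
The underlying segment must be /d/; voiced obstruents become voiceless word-finally, yielding [t] there.
So 'mountain' = /ʃimud/.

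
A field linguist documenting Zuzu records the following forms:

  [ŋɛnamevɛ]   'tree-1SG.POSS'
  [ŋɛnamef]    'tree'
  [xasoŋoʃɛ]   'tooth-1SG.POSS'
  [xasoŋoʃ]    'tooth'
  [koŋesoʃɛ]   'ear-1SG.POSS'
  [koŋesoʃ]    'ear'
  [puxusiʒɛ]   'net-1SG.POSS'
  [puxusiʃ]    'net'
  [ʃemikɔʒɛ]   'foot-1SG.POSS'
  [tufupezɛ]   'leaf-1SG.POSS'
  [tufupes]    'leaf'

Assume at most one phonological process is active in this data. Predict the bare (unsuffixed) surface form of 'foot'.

[ʃemikɔʃ]

'net' shows [ʒ] ~ [ʃ] at the end of the stem ([puxusiʒɛ] vs [puxusiʃ]).
But 'ear' keeps [ʃ] in both environments ([koŋesoʃɛ], [koŋesoʃ]), so there is no rule changing /ʃ/ to [ʒ] before the 1SG.POSS suffix.
Therefore /ʒ/ is basic and [ʃ] is derived by word-final obstruent devoicing (voiced obstruents become voiceless word-finally).
The one attested form of 'foot', [ʃemikɔʒɛ], shows underlying /ʃemikɔʒ/. Applying the same rule word-finally gives [ʃemikɔʃ].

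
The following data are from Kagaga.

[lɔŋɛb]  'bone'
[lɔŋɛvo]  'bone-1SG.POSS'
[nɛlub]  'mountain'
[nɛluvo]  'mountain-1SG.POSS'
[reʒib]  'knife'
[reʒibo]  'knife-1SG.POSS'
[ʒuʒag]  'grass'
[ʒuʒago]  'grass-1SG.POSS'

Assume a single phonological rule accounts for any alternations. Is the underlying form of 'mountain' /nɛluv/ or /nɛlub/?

/nɛluv/

'mountain' shows [b] ~ [v] at the end of the stem ([nɛlub] vs [nɛluvo]).
The stem 'knife' ([reʒib], [reʒibo]) shows [b] unchanged in both environments, so [b] cannot be basic with [v] derived before the 1SG.POSS suffix.
Therefore /v/ is basic and [b] is derived by word-final hardening (voiced fricatives become stops word-finally).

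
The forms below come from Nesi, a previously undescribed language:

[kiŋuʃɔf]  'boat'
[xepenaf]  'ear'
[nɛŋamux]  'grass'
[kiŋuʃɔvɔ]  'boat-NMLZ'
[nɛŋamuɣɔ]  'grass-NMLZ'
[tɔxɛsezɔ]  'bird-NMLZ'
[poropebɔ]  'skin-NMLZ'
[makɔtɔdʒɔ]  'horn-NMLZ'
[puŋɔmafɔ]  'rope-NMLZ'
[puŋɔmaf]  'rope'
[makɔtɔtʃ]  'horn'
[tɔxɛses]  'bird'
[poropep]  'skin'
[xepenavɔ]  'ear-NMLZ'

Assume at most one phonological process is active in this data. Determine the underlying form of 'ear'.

'ear' shows [v] ~ [f] at the end of the stem ([xepenavɔ] vs [xepenaf]).
If /f/ were underlying and a rule turned it into [v] before the NMLZ suffix, 'rope' would also alternate; but it has [f] in both [puŋɔmafɔ] and [puŋɔmaf].
The alternation reflects word-final obstruent devoicing: voiced obstruents become voiceless word-finally. /v/ is underlying.
Hence 'ear' is /xepenav/ underlyingly.

/xepenav/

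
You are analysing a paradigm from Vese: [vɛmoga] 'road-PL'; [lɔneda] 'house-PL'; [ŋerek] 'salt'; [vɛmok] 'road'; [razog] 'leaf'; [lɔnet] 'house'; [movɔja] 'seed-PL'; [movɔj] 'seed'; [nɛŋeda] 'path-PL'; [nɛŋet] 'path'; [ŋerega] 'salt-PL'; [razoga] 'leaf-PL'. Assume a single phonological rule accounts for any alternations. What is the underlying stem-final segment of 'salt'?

The stem for 'salt' ends in [k] in [ŋerek] but [g] in [ŋerega].
If /g/ were underlying and a rule turned it into [k] in isolation, 'leaf' would also alternate; but it has [g] in both [razog] and [razoga].
Therefore /k/ is basic and [g] is derived by intervocalic voicing (voiceless stops become voiced between vowels).

/k/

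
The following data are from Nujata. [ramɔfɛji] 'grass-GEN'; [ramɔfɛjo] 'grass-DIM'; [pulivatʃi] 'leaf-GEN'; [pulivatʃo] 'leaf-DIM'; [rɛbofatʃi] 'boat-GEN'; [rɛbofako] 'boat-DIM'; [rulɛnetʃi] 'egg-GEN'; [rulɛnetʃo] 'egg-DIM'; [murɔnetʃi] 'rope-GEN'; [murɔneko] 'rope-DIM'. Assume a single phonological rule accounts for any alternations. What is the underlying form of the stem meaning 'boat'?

The root 'boat' surfaces as [rɛbofatʃi] and [rɛbofako], with a stem-final [tʃ] ~ [k] alternation.
Compare 'leaf', with invariant [tʃ] in [pulivatʃi] and [pulivatʃo]: an analysis with underlying /tʃ/ and a rule producing [k] before the DIM suffix would wrongly predict alternation here too.
Therefore /k/ is basic and [tʃ] is derived by palatalization before a front vowel (/k/ becomes palato-alveolar [tʃ] before a front vowel).

/rɛbofak/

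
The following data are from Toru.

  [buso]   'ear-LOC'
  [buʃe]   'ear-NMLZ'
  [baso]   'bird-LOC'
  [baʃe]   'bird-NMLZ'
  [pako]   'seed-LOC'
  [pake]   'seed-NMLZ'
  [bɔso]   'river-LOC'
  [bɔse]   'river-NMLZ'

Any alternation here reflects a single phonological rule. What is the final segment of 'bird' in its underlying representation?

The root 'bird' surfaces as [baso] and [baʃe], with a stem-final [s] ~ [ʃ] alternation.
The stem 'river' ([bɔso], [bɔse]) shows [s] unchanged in both environments, so [s] cannot be basic with [ʃ] derived before the NMLZ suffix.
The underlying segment must be /ʃ/; palato-alveolar /ʃ/ becomes [s] when no front vowel follows, yielding [s] there.

/ʃ/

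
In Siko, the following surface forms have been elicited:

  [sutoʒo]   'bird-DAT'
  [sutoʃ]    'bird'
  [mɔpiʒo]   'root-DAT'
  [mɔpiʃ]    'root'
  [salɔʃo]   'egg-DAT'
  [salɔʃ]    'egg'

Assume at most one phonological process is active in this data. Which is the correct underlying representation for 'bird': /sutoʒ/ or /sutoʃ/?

/sutoʒ/

The root 'bird' surfaces as [sutoʒo] and [sutoʃ], with a stem-final [ʒ] ~ [ʃ] alternation.
Compare 'egg', with invariant [ʃ] in [salɔʃo] and [salɔʃ]: an analysis with underlying /ʃ/ and a rule producing [ʒ] before the DAT suffix would wrongly predict alternation here too.
Therefore /ʒ/ is basic and [ʃ] is derived by word-final obstruent devoicing (voiced obstruents become voiceless word-finally).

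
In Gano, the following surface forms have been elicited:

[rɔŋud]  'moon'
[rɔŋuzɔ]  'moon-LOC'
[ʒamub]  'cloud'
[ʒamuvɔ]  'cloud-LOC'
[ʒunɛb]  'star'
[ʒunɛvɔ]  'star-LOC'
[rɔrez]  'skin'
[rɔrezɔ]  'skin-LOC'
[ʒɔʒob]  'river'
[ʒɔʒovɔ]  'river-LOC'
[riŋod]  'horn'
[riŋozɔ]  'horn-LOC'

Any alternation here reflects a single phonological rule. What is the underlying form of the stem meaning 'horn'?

/riŋod/

'horn' shows [d] ~ [z] at the end of the stem ([riŋod] vs [riŋozɔ]).
If /z/ were underlying and a rule turned it into [d] in isolation, 'skin' would also alternate; but it has [z] in both [rɔrez] and [rɔrezɔ].
Therefore /d/ is basic and [z] is derived by intervocalic spirantization (voiced stops become fricatives between vowels).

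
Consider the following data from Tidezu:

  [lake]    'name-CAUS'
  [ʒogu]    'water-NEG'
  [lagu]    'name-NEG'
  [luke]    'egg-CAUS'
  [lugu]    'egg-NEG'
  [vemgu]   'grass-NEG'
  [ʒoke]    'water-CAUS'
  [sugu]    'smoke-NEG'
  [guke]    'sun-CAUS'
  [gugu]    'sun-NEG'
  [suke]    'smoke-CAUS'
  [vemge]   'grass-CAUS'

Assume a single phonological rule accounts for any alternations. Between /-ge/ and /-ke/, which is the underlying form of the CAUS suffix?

/-ke/

The CAUS morpheme has two allomorphs, [-ge] and [-ke].
The NEG suffix, which begins with [g], is invariant after every stem; so [g] is not altered by any rule here.
So the underlying form is /-ke/, and voiceless stops become voiced after a nasal.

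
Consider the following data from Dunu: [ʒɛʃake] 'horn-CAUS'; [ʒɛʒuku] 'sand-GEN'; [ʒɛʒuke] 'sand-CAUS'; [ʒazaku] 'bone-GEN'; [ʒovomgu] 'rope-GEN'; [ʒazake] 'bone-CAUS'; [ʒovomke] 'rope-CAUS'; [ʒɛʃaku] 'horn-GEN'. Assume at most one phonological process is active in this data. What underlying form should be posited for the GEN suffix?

/-gu/

The GEN suffix surfaces as [-gu] and [-ku], depending on the final segment of the stem.
The CAUS suffix, which begins with [k], is invariant after every stem; so [k] is not altered by any rule here.
The GEN suffix is therefore /-gu/ underlyingly, with post-vocalic devoicing: voiced stops become voiceless after a vowel.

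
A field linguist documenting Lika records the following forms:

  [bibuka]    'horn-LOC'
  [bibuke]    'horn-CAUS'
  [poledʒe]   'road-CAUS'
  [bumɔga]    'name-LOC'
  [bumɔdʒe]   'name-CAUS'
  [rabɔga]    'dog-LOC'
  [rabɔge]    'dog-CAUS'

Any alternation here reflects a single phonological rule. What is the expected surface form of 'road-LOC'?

The root 'name' surfaces as [bumɔga] and [bumɔdʒe], with a stem-final [g] ~ [dʒ] alternation.
The stem 'dog' ([rabɔga], [rabɔge]) shows [g] unchanged in both environments, so [g] cannot be basic with [dʒ] derived before the CAUS suffix.
The alternation reflects depalatalization: palato-alveolar /dʒ/ becomes [g] when no front vowel follows. /dʒ/ is underlying.
From [poledʒe] the stem 'road' is /poledʒ/; when no front vowel follows this yields [polega].

[polega]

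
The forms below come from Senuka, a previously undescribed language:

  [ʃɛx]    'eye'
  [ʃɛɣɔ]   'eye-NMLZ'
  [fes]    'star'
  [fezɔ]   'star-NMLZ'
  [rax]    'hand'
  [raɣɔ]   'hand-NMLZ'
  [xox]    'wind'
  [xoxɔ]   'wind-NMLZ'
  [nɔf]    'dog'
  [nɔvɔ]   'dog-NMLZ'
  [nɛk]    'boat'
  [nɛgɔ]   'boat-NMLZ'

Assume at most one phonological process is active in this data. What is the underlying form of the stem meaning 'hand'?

/raɣ/

In [rax] and [raɣɔ] the final segment of 'hand' alternates: [x] ~ [ɣ].
Compare 'wind', with invariant [x] in [xox] and [xoxɔ]: an analysis with underlying /x/ and a rule producing [ɣ] before the NMLZ suffix would wrongly predict alternation here too.
The underlying segment must be /ɣ/; voiced obstruents become voiceless word-finally, yielding [x] there.
So 'hand' = /raɣ/.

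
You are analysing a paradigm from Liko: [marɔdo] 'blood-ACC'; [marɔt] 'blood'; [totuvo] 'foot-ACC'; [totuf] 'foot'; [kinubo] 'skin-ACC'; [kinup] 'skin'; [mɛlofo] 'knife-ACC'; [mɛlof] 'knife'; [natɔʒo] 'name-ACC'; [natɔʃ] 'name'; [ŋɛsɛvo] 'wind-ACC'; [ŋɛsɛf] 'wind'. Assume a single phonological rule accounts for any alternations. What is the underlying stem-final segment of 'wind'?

'wind' shows [v] ~ [f] at the end of the stem ([ŋɛsɛvo] vs [ŋɛsɛf]).
Compare 'knife', with invariant [f] in [mɛlofo] and [mɛlof]: an analysis with underlying /f/ and a rule producing [v] before the ACC suffix would wrongly predict alternation here too.
Therefore /v/ is basic and [f] is derived by word-final obstruent devoicing (voiced obstruents become voiceless word-finally).

/v/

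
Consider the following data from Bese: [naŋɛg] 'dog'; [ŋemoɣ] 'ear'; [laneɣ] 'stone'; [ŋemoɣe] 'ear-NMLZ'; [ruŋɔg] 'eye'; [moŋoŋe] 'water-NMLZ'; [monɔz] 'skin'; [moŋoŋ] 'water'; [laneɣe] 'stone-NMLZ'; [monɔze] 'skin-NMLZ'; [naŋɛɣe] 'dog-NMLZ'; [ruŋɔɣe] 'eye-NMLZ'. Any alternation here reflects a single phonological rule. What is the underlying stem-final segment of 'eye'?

'eye' shows [ɣ] ~ [g] at the end of the stem ([ruŋɔɣe] vs [ruŋɔg]).
Compare 'ear', with invariant [ɣ] in [ŋemoɣe] and [ŋemoɣ]: an analysis with underlying /ɣ/ and a rule producing [g] in isolation would wrongly predict alternation here too.
Therefore /g/ is basic and [ɣ] is derived by intervocalic spirantization (voiced stops become fricatives between vowels).

/g/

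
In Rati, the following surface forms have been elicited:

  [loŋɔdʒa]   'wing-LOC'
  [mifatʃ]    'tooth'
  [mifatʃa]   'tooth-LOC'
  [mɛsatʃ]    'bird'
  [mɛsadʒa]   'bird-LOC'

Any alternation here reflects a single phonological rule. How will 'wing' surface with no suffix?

The root 'bird' surfaces as [mɛsatʃ] and [mɛsadʒa], with a stem-final [tʃ] ~ [dʒ] alternation.
The stem 'tooth' ([mifatʃ], [mifatʃa]) shows [tʃ] unchanged in both environments, so [tʃ] cannot be basic with [dʒ] derived before the LOC suffix.
The underlying segment must be /dʒ/; voiced obstruents become voiceless word-finally, yielding [tʃ] there.
The one attested form of 'wing', [loŋɔdʒa], shows underlying /loŋɔdʒ/. Applying the same rule word-finally gives [loŋɔtʃ].

[loŋɔtʃ]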